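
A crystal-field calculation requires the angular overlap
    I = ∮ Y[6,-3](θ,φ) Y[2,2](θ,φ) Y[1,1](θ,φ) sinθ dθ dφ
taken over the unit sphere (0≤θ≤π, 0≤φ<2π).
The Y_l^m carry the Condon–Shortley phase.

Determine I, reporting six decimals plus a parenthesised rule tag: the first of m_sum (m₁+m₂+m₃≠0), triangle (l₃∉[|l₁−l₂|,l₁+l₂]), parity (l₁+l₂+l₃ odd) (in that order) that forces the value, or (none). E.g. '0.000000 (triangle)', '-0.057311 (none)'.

triangle: need 4≤l₃≤8, have 1; I=0

0.000000 (triangle)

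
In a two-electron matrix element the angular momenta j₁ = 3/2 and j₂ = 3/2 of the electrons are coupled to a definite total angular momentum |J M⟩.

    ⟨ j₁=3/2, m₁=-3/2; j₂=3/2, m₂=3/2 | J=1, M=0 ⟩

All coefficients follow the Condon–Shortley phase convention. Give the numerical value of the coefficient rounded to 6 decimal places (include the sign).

+√(9/20) = +0.670820

triangle: 2!×1!×1!/5! = 2/120
(j±m)!: 0!×3!×3!×0!×1!×1! = 36
prefactor² = (2J+1)×Δ×N² = 9/5
  k=2: +1/(2!×0!×1!×1!×0!×0!) = 1/2
Σ = 1/2  ⇒  CG² = 9/5×(1/2)² = 9/20
CG = +√(9/20) = +0.670820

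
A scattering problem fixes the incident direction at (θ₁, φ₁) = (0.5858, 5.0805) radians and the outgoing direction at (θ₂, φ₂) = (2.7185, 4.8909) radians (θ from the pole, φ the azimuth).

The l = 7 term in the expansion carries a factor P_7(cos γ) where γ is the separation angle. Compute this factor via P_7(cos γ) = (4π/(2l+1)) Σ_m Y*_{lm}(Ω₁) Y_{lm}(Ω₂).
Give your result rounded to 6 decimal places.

-0.284968

Term-by-term m-sum for l=7 (normalisation 4π/15 = 0.837758):
  [-7]  conj(Y_{7,-7})(Ω₁) = (-0.004226, -0.006669) ; Y_{7,-7}(Ω₂) = (-0.000933, -0.000311) ; Δ = (0.000002, 0.000008)
  [-6]  conj(Y_{7,-6})(Ω₁) = (0.026512, -0.035767) ; Y_{7,-6}(Ω₂) = (0.003916, -0.007174) ; Δ = (-0.000153, -0.000330)
  [-5]  conj(Y_{7,-5})(Ω₁) = (0.146624, 0.040541) ; Y_{7,-5}(Ω₂) = (0.032700, 0.026348) ; Δ = (0.003726, 0.005189)
  [-4]  conj(Y_{7,-4})(Ω₁) = (0.033808, 0.342635) ; Y_{7,-4}(Ω₂) = (-0.112215, 0.097244) ; Δ = (-0.037113, -0.035161)
  [-3]  conj(Y_{7,-3})(Ω₁) = (-0.436079, 0.219576) ; Y_{7,-3}(Ω₂) = (-0.183567, -0.309361) ; Δ = (0.147978, 0.094599)
  [-2]  conj(Y_{7,-2})(Ω₁) = (-0.223357, -0.202403) ; Y_{7,-2}(Ω₂) = (0.504613, -0.188224) ; Δ = (-0.150806, -0.060094)
  [-1]  conj(Y_{7,-1})(Ω₁) = (-0.080075, 0.207614) ; Y_{7,-1}(Ω₂) = (0.054142, 0.300069) ; Δ = (-0.066634, -0.012787)
  [+0]  conj(Y_{7,0})(Ω₁) = (-0.385625, -0.000000) ; Y_{7,0}(Ω₂) = (0.347893, 0.000000) ; Δ = (-0.134156, -0.000000)
  [+1]  conj(Y_{7,1})(Ω₁) = (0.080075, 0.207614) ; Y_{7,1}(Ω₂) = (-0.054142, 0.300069) ; Δ = (-0.066634, 0.012787)
  [+2]  conj(Y_{7,2})(Ω₁) = (-0.223357, 0.202403) ; Y_{7,2}(Ω₂) = (0.504613, 0.188224) ; Δ = (-0.150806, 0.060094)
  [+3]  conj(Y_{7,3})(Ω₁) = (0.436079, 0.219576) ; Y_{7,3}(Ω₂) = (0.183567, -0.309361) ; Δ = (0.147978, -0.094599)
  [+4]  conj(Y_{7,4})(Ω₁) = (0.033808, -0.342635) ; Y_{7,4}(Ω₂) = (-0.112215, -0.097244) ; Δ = (-0.037113, 0.035161)
  [+5]  conj(Y_{7,5})(Ω₁) = (-0.146624, 0.040541) ; Y_{7,5}(Ω₂) = (-0.032700, 0.026348) ; Δ = (0.003726, -0.005189)
  [+6]  conj(Y_{7,6})(Ω₁) = (0.026512, 0.035767) ; Y_{7,6}(Ω₂) = (0.003916, 0.007174) ; Δ = (-0.000153, 0.000330)
  [+7]  conj(Y_{7,7})(Ω₁) = (0.004226, -0.006669) ; Y_{7,7}(Ω₂) = (0.000933, -0.000311) ; Δ = (0.000002, -0.000008)
Accumulated sum (-0.340155, -0.000000); after 4π/(2l+1) scaling, (-0.284968, -0.000000) ⇒ P_7 = -0.284968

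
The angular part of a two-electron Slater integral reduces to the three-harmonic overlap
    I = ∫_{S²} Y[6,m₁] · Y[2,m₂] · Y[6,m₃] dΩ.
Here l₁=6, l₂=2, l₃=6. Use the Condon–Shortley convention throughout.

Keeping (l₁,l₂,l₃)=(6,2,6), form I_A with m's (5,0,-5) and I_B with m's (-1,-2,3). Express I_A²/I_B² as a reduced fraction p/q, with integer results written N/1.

Shared (l₁,l₂,l₃)=(6,2,6): N and (l;000)² cancel in I_A²/I_B².
A: Δ = 2!·10!·2!/15! = 1/90090; Racah Σ t=0..1: t=0:+1/1451520 t=1:−1/3628800 = 1/2419200; ⇒ 3j(6 2 6; 5 0 -5)² = 11/910, sgn -1
B: Δ = 2!·10!·2!/15! = 1/90090; Racah Σ t=0..0: t=0:+1/120960 = 1/120960; ⇒ 3j(6 2 6; -1 -2 3)² = 24/1001, sgn -1
I_A²/I_B² = (11/910)/(24/1001) = 121/240

121/240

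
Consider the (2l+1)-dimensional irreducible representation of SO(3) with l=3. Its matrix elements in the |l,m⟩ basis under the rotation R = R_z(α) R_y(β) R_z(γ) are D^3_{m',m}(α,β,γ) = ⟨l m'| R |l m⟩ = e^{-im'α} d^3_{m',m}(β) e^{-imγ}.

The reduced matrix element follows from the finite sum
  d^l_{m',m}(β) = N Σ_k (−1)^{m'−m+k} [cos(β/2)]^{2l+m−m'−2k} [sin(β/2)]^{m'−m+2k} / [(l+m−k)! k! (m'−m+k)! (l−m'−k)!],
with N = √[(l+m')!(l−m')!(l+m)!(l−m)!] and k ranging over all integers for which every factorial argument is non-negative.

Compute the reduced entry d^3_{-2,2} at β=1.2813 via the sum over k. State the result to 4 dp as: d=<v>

d^3_{-2,2}(β=1.2813) via the finite sum:
Half-angle: c=0.801707, s=0.597717. N=√(1·120·120·1)=120.000000
k: max(0,(2)−(-2))=4 … min(3+(2),3−(-2))=5
  k=4: (−1)^0·120.0000/(24)·0.8017^2·0.5977^4 = +0.410188
  k=5: (−1)^1·120.0000/(120)·0.8017^0·0.5977^6 = -0.045601
d^3_{-2,2}(1.2813) = +0.410188 -0.045601 = +0.364588

d=0.3646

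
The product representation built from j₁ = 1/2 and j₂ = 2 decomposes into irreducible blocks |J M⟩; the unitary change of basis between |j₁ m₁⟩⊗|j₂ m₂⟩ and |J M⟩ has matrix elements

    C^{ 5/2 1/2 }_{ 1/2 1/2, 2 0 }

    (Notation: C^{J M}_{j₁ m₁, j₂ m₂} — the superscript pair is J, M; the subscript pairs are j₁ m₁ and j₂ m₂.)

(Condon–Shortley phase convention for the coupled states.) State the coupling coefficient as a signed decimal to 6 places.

j₁+j₂−J=0  J+j₁−j₂=1  J−j₁+j₂=4  j₁+j₂+J+1=6
(j₁±m₁, j₂±m₂, J±M) = (1,0,2,2,3,2)
P² = 48/5
sum k=0..0:
  [0] +1/4 = 1/4
S = 1/4
C² = P²·S² = 3/5 ; C = +0.774597

+0.774597  (= +√(3/5))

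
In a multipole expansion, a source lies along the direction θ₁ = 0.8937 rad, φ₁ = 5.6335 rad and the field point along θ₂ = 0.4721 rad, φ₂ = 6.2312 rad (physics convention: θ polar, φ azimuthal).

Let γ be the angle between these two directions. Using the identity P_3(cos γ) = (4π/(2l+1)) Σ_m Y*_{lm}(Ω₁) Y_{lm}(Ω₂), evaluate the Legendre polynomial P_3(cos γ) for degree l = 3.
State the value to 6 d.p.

Expand P_3 via completeness: Σ_{m} conj(Y_{3,m}) at Ω₁ times Y_{3,m} at Ω₂ —
  [-3]  conj(Y_{3,-3})(Ω₁) = -0.07295 - 0.18357j ; Y_{3,-3}(Ω₂) = 0.03876 + 0.00609j ; Δ = -0.00171 - 0.00756j
  [-2]  conj(Y_{3,-2})(Ω₁) = 0.10428 - 0.37472j ; Y_{3,-2}(Ω₂) = 0.18722 + 0.01954j ; Δ = 0.02684 - 0.06812j
  [-1]  conj(Y_{3,-1})(Ω₁) = 0.19309 - 0.14669j ; Y_{3,-1}(Ω₂) = 0.43532 + 0.02265j ; Δ = 0.08738 - 0.05948j
  [+0]  conj(Y_{3,0})(Ω₁) = -0.24252 + 0.00000j ; Y_{3,0}(Ω₂) = 0.32105 + 0.00000j ; Δ = -0.07786 + 0.00000j
  [+1]  conj(Y_{3,1})(Ω₁) = -0.19309 - 0.14669j ; Y_{3,1}(Ω₂) = -0.43532 + 0.02265j ; Δ = 0.08738 + 0.05948j
  [+2]  conj(Y_{3,2})(Ω₁) = 0.10428 + 0.37472j ; Y_{3,2}(Ω₂) = 0.18722 - 0.01954j ; Δ = 0.02684 + 0.06812j
  [+3]  conj(Y_{3,3})(Ω₁) = 0.07295 - 0.18357j ; Y_{3,3}(Ω₂) = -0.03876 + 0.00609j ; Δ = -0.00171 + 0.00756j
Total Σ_m = 0.14716 + 0.00000j. Multiply by 1.795196: 0.26419 + 0.00000j. P_3(cos γ) = 0.264189

0.264189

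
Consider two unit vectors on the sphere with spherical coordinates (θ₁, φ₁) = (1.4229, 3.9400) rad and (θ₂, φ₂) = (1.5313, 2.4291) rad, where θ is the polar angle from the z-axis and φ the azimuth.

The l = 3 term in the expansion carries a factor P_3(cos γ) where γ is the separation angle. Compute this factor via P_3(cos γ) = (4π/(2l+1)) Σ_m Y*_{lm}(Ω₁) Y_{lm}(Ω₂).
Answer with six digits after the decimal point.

-0.096783

Summing Y*_{l m}(θ₁,φ₁)·Y_{l m}(θ₂,φ₂) over m ∈ [−3, 3]; prefactor 4π/(2·3+1) = 1.795196:
  term(m=-3) = -0.030033-0.165337i   from Y*(Ω₁)=+0.296386-0.274109i, Y(Ω₂)=+0.223457-0.351183i
  term(m=-2) = -0.005893+0.000709i   from Y*(Ω₁)=-0.003833+0.147277i, Y(Ω₂)=+0.005854+0.039864i
  term(m=-1) = +0.005465+0.091136i   from Y*(Ω₁)=+0.198850+0.204092i, Y(Ω₂)=+0.242466+0.209460i
  term(m=+0) = +0.007010+0.000000i   from Y*(Ω₁)=-0.159001-0.000000i, Y(Ω₂)=-0.044091+0.000000i
  term(m=+1) = +0.005465-0.091136i   from Y*(Ω₁)=-0.198850+0.204092i, Y(Ω₂)=-0.242466+0.209460i
  term(m=+2) = -0.005893-0.000709i   from Y*(Ω₁)=-0.003833-0.147277i, Y(Ω₂)=+0.005854-0.039864i
  term(m=+3) = -0.030033+0.165337i   from Y*(Ω₁)=-0.296386-0.274109i, Y(Ω₂)=-0.223457-0.351183i
Σ over m = -0.053912+0.000000i; ×(4π/7) → -0.096783+0.000000i. Real part: -0.096783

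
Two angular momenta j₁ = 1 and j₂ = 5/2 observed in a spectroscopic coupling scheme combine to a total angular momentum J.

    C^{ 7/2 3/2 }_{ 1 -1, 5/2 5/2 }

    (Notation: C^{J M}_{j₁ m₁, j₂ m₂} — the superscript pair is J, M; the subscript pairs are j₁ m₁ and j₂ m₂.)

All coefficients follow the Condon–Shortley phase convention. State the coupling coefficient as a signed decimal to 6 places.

+0.218218  (= +√(1/21))

triangle: 0!*2!*5!/8! = 240/40320
(j±m)!: 0!*2!*5!*0!*5!*2! = 57600
prefactor² = (2J+1)*Δ*N² = 19200/7
  k=0: +1/(0!*0!*2!*5!*0!*0!) = 1/240
Σ = 1/240  ⇒  CG² = 19200/7*(1/240)² = 1/21
CG = +√(1/21) = +0.218218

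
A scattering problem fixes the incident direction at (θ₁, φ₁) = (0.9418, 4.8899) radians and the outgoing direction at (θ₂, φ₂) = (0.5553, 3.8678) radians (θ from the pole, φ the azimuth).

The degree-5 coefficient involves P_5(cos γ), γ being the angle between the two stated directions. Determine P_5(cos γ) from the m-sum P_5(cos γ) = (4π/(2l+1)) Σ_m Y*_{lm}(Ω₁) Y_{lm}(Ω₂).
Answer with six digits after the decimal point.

Term-by-term m-sum for l=5 (normalisation 4π/11 = 1.142397):
  [-5]  conj(Y_{5,-5})(Ω₁) = 0.12444 - 0.10130j ; Y_{5,-5}(Ω₂) = 0.01668 - 0.00889j ; Δ = 0.00118 - 0.00280j
  [-4]  conj(Y_{5,-4})(Ω₁) = 0.27996 + 0.24066j ; Y_{5,-4}(Ω₂) = -0.09366 - 0.02260j ; Δ = -0.02078 - 0.02887j
  [-3]  conj(Y_{5,-3})(Ω₁) = -0.19643 + 0.33332j ; Y_{5,-3}(Ω₂) = 0.15918 + 0.22880j ; Δ = -0.10753 + 0.00811j
  [-2]  conj(Y_{5,-2})(Ω₁) = -0.02348 - 0.00870j ; Y_{5,-2}(Ω₂) = 0.05513 - 0.46351j ; Δ = -0.00533 + 0.01040j
  [-1]  conj(Y_{5,-1})(Ω₁) = -0.06082 + 0.33901j ; Y_{5,-1}(Ω₂) = -0.23230 + 0.20631j ; Δ = -0.05581 - 0.09130j
  [+0]  conj(Y_{5,0})(Ω₁) = -0.11570 + 0.00000j ; Y_{5,0}(Ω₂) = -0.26810 + 0.00000j ; Δ = 0.03102 + 0.00000j
  [+1]  conj(Y_{5,1})(Ω₁) = 0.06082 + 0.33901j ; Y_{5,1}(Ω₂) = 0.23230 + 0.20631j ; Δ = -0.05581 + 0.09130j
  [+2]  conj(Y_{5,2})(Ω₁) = -0.02348 + 0.00870j ; Y_{5,2}(Ω₂) = 0.05513 + 0.46351j ; Δ = -0.00533 - 0.01040j
  [+3]  conj(Y_{5,3})(Ω₁) = 0.19643 + 0.33332j ; Y_{5,3}(Ω₂) = -0.15918 + 0.22880j ; Δ = -0.10753 - 0.00811j
  [+4]  conj(Y_{5,4})(Ω₁) = 0.27996 - 0.24066j ; Y_{5,4}(Ω₂) = -0.09366 + 0.02260j ; Δ = -0.02078 + 0.02887j
  [+5]  conj(Y_{5,5})(Ω₁) = -0.12444 - 0.10130j ; Y_{5,5}(Ω₂) = -0.01668 - 0.00889j ; Δ = 0.00118 + 0.00280j
Accumulated sum -0.34554 + 0.00000j; after 4π/(2l+1) scaling, -0.39474 + 0.00000j ⇒ P_5 = -0.394743

-0.394743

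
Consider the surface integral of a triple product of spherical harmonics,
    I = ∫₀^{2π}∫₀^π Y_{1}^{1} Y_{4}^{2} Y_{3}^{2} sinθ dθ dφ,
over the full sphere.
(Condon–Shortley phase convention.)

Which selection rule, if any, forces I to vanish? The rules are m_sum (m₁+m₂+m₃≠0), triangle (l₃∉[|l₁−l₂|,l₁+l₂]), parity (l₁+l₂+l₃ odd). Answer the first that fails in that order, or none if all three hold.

m_sum

m₁+m₂+m₃ = 1 + 2 + 2 = 5  ✗
triangle: |1−4|=3 ≤ l₃=3 ≤ 1+4=5
parity: l₁+l₂+l₃ = 8 is even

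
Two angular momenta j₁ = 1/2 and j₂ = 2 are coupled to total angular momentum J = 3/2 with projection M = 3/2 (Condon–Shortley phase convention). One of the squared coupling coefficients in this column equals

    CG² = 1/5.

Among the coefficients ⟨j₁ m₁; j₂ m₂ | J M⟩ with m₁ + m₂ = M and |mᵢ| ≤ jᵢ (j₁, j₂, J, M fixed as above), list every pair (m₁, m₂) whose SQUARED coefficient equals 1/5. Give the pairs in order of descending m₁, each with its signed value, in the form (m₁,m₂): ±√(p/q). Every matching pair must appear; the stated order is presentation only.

Admissible pairs with m₁+m₂ = M = 3/2: (-1/2,2), (1/2,1)
  (m₁,m₂)=(1/2,1): CG² = 1/5, CG = +√(1/5)   ← matches the target
  (m₁,m₂)=(-1/2,2): CG² = 4/5, CG = −√(4/5)
Pairs with CG² = 1/5: (1/2,1): +√(1/5)

(1/2,1): +√(1/5)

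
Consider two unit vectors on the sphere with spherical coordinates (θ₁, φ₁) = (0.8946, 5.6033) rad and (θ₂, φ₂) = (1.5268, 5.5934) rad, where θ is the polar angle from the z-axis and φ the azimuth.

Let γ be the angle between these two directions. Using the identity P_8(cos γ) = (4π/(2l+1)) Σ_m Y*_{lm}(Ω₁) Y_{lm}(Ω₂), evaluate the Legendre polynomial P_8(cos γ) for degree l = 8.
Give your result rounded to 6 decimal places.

-0.050693

Summing Y*_{l m}(θ₁,φ₁)·Y_{l m}(θ₂,φ₂) over m ∈ [−8, 8]; prefactor 4π/(2·8+1) = 0.739198:
  m=-8: (0.04690 + 0.05276j) × (0.36899 - 0.35416j) = 0.03599 + 0.00286j  (running Σ = 0.03599 + 0.00286j)
  m=-7: (0.01060 + 0.22631j) × (0.01043 - 0.08946j) = 0.02036 + 0.00141j  (running Σ = 0.05635 + 0.00427j)
  m=-6: (-0.24441 + 0.33306j) × (0.19721 + 0.30520j) = -0.14985 - 0.00891j  (running Σ = -0.09350 - 0.00464j)
  m=-5: (-0.40834 + 0.10768j) × (0.10079 + 0.03199j) = -0.04460 - 0.00221j  (running Σ = -0.13810 - 0.00685j)
  m=-4: (-0.08997 - 0.04040j) × (-0.29699 + 0.11947j) = 0.03155 + 0.00125j  (running Σ = -0.10656 - 0.00560j)
  m=-3: (0.14072 + 0.27780j) × (-0.05403 + 0.09924j) = -0.03517 - 0.00104j  (running Σ = -0.14173 - 0.00665j)
  m=-2: (-0.05835 + 0.27240j) × (-0.05731 - 0.29605j) = 0.08399 + 0.00166j  (running Σ = -0.05774 - 0.00498j)
  m=-1: (0.15204 - 0.12292j) × (-0.08953 - 0.07386j) = -0.02269 - 0.00022j  (running Σ = -0.08043 - 0.00521j)
  m=0: (0.31166 + 0.00000j) × (0.29612 + 0.00000j) = 0.09229 + 0.00000j  (running Σ = 0.01186 - 0.00521j)
  m=1: (-0.15204 - 0.12292j) × (0.08953 - 0.07386j) = -0.02269 + 0.00022j  (running Σ = -0.01084 - 0.00498j)
  m=2: (-0.05835 - 0.27240j) × (-0.05731 + 0.29605j) = 0.08399 - 0.00166j  (running Σ = 0.07315 - 0.00665j)
  m=3: (-0.14072 + 0.27780j) × (0.05403 + 0.09924j) = -0.03517 + 0.00104j  (running Σ = 0.03798 - 0.00560j)
  m=4: (-0.08997 + 0.04040j) × (-0.29699 - 0.11947j) = 0.03155 - 0.00125j  (running Σ = 0.06953 - 0.00685j)
  m=5: (0.40834 + 0.10768j) × (-0.10079 + 0.03199j) = -0.04460 + 0.00221j  (running Σ = 0.02493 - 0.00464j)
  m=6: (-0.24441 - 0.33306j) × (0.19721 - 0.30520j) = -0.14985 + 0.00891j  (running Σ = -0.12493 + 0.00427j)
  m=7: (-0.01060 + 0.22631j) × (-0.01043 - 0.08946j) = 0.02036 - 0.00141j  (running Σ = -0.10457 + 0.00286j)
  m=8: (0.04690 - 0.05276j) × (0.36899 + 0.35416j) = 0.03599 - 0.00286j  (running Σ = -0.06858 + 0.00000j)
Σ over m = -0.06858 + 0.00000j; ×(4π/17) → -0.05069 + 0.00000j. Real part: -0.050693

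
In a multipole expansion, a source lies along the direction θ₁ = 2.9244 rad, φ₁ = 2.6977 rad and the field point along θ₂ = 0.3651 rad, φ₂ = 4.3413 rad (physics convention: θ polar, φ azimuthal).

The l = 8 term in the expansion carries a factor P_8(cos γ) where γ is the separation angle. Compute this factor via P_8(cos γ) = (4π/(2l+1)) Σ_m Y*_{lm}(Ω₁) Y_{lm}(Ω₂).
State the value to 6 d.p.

Addition theorem: P_8(cos γ) = (4π/17) Σ_m Y*_{lm}(Ω₁) Y_{lm}(Ω₂), m = −8…8:
  m=-8: Y*=-0.00000 + 0.00000j  Y=-0.00013 + 0.00002j  product 0.00000 - 0.00000j
  m=-7: Y*=-0.00004 - 0.00000j  Y=0.00074 + 0.00122j  product -0.00000 - 0.00000j
  m=-6: Y*=-0.00045 - 0.00023j  Y=0.00575 - 0.00747j  product -0.00000 + 0.00000j
  m=-5: Y*=-0.00252 - 0.00332j  Y=-0.04267 - 0.01248j  product 0.00007 + 0.00017j
  m=-4: Y*=-0.00524 - 0.02522j  Y=0.01319 + 0.15225j  product 0.00377 - 0.00113j
  m=-3: Y*=0.02763 - 0.11335j  Y=0.33333 - 0.16412j  product -0.00939 - 0.04232j
  m=-2: Y*=0.23093 - 0.28382j  Y=-0.42169 - 0.38672j  product -0.20714 + 0.03038j
  m=-1: Y*=0.61360 - 0.29179j  Y=-0.12869 + 0.33073j  product 0.01754 + 0.24049j
  m=+0: Y*=0.36493 + 0.00000j  Y=-0.34533 + 0.00000j  product -0.12602 + 0.00000j
  m=+1: Y*=-0.61360 - 0.29179j  Y=0.12869 + 0.33073j  product 0.01754 - 0.24049j
  m=+2: Y*=0.23093 + 0.28382j  Y=-0.42169 + 0.38672j  product -0.20714 - 0.03038j
  m=+3: Y*=-0.02763 - 0.11335j  Y=-0.33333 - 0.16412j  product -0.00939 + 0.04232j
  m=+4: Y*=-0.00524 + 0.02522j  Y=0.01319 - 0.15225j  product 0.00377 + 0.00113j
  m=+5: Y*=0.00252 - 0.00332j  Y=0.04267 - 0.01248j  product 0.00007 - 0.00017j
  m=+6: Y*=-0.00045 + 0.00023j  Y=0.00575 + 0.00747j  product -0.00000 - 0.00000j
  m=+7: Y*=0.00004 - 0.00000j  Y=-0.00074 + 0.00122j  product -0.00000 + 0.00000j
  m=+8: Y*=-0.00000 - 0.00000j  Y=-0.00013 - 0.00002j  product 0.00000 + 0.00000j
Σ over m = -0.51635 + 0.00000j; ×(4π/17) → -0.38168 + 0.00000j. Real part: -0.381682

-0.381682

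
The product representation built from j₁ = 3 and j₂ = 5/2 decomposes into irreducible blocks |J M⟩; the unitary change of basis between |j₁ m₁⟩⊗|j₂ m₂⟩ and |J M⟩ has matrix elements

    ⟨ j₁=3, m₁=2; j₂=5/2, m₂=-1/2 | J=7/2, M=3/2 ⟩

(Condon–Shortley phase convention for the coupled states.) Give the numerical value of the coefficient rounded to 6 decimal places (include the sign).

triangle: 2!*4!*3!/10! = 288/3628800
(j±m)!: 5!*1!*2!*3!*5!*2! = 345600
prefactor² = (2J+1)*Δ*N² = 1536/7
  k=0: +1/(0!*2!*1!*2!*3!*1!) = 1/24
  k=1: −1/(1!*1!*0!*1!*4!*2!) = -1/48
Σ = 1/48  ⇒  CG² = 1536/7*(1/48)² = 2/21
CG = +√(2/21) = +0.308607

+0.308607  (= +√(2/21))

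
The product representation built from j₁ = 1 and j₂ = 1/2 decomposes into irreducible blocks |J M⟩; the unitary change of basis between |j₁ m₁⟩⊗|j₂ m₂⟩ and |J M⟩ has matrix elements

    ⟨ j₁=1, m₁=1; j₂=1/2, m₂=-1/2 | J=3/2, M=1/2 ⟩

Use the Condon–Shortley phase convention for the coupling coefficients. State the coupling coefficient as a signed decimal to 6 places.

j₁+j₂−J=0  J+j₁−j₂=2  J−j₁+j₂=1  j₁+j₂+J+1=4
(j₁±m₁, j₂±m₂, J±M) = (2,0,0,1,2,1)
P² = 4/3
sum k=0..0:
  [0] +1/2 = 1/2
S = 1/2
C² = P²·S² = 1/3 ; C = +0.577350

+0.577350  (= +√(1/3))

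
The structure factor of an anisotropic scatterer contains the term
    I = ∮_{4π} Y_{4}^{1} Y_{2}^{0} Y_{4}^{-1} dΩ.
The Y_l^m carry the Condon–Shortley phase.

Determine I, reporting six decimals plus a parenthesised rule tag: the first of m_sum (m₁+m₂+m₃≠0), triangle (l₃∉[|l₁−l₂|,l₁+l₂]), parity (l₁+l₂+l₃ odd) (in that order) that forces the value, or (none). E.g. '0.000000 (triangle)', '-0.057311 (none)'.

Checks pass: Σm=0; 10 even; l₃=4∈[2,6].
(2·4+1)(2·2+1)(2·4+1) = 405
Δ: 2! 6! 2! / 11! → 1/13860
sum: t=0:+1/192 t=1:−1/36 t=2:+1/192 = -5/288
3j²(4 2 4; 0 0 0) = Δ·Π!·Σ² = 20/693  (sign -1)
sum: t=0:+1/144 t=1:−1/48 t=2:+1/480 = -17/1440
3j²(4 2 4; 1 0 -1) = Δ·Π!·Σ² = 289/13860  (sign +1)
combine: 4πI² = 405·20/693·289/13860 = 1445/5929
take √, sign -1: I = -0.13926381
No selection rule forces the value: the integral is nonzero (none).

-0.139264 (none)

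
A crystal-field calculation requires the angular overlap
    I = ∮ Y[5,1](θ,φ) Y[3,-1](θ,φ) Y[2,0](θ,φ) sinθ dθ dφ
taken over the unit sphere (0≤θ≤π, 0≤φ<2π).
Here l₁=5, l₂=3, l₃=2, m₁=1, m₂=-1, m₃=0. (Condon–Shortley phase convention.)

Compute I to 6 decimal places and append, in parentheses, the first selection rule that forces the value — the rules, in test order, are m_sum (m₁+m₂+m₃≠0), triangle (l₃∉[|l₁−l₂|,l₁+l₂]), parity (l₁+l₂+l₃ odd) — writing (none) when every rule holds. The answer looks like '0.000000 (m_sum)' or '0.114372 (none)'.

-0.227318 (none)

Rules hold: Σm=0, L=10 even, 2≤2≤8.
N = 11·7·5 = 385
Δ = 6!·4!·0!/11! = 1/2310
Racah Σ t=3..3: t=3:−1/144 = -1/144
⇒ 3j(5 3 2; 0 0 0)² = 10/231, sgn -1
Racah Σ t=2..2: t=2:+1/192 = 1/192
⇒ 3j(5 3 2; 1 -1 0)² = 3/77, sgn +1
4πI² = N·(3j₀)²·(3jₘ)² = 50/77
I = -1·√(0.649351/4π) = -0.22731846
No selection rule forces the value: the integral is nonzero (none).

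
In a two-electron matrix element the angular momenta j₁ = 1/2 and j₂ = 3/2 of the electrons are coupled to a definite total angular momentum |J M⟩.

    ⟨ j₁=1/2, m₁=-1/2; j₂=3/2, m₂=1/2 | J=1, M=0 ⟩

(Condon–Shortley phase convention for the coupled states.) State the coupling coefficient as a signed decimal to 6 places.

−√(1/2) = -0.707107

j₁+j₂−J=1  J+j₁−j₂=0  J−j₁+j₂=2  j₁+j₂+J+1=4
(j₁±m₁, j₂±m₂, J±M) = (0,1,2,1,1,1)
P² = 1/2
sum k=1..1:
  [1] −1/1 = -1
S = -1
C² = P²·S² = 1/2 ; C = -0.707107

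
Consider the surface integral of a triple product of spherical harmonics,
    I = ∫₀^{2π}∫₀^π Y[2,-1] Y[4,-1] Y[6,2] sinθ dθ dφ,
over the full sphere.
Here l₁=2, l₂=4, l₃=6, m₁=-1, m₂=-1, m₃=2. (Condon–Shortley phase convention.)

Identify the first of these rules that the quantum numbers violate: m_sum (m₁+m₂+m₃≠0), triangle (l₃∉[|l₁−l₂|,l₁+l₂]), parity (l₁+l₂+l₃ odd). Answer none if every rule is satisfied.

none

azimuthal sum: -1 − 1 + 2 = 0  ✓
2 ≤ 6 ≤ 6 (triangle on l)  ✓
L = 2 + 4 + 6 = 12 (even)  ✓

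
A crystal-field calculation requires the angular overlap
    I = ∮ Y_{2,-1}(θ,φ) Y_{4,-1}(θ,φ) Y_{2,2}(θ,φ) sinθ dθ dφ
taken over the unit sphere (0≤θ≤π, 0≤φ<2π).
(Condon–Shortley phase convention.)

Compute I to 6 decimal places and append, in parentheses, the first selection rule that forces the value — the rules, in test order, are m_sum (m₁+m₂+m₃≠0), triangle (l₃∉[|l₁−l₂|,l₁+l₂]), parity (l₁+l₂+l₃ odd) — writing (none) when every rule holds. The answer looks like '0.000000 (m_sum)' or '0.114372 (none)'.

Rules hold: Σm=0, L=8 even, 2≤2≤6.
N = 5·9·5 = 225
Δ = 4!·0!·4!/9! = 1/630
Racah Σ t=2..2: t=2:+1/16 = 1/16
⇒ 3j(2 4 2; 0 0 0)² = 2/35, sgn +1
Racah Σ t=3..3: t=3:−1/144 = -1/144
⇒ 3j(2 4 2; -1 -1 2)² = 1/126, sgn -1
4πI² = N·(3j₀)²·(3jₘ)² = 5/49
I = -1·√(0.102041/4π) = -0.09011188
No selection rule forces the value: the integral is nonzero (none).

-0.090112 (none)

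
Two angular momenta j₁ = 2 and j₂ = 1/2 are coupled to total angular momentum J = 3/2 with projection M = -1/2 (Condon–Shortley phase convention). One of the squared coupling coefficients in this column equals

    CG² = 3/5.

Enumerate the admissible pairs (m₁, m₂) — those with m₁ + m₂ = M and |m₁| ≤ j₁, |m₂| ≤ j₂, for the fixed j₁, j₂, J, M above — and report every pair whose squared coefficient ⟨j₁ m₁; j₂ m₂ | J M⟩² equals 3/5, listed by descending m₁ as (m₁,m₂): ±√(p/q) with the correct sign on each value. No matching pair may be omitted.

(-1,1/2): −√(3/5)

Admissible pairs with m₁+m₂ = M = -1/2: (-1,1/2), (0,-1/2)
  (m₁,m₂)=(0,-1/2): CG² = 2/5, CG = +√(2/5)
  (m₁,m₂)=(-1,1/2): CG² = 3/5, CG = −√(3/5)   ← matches the target
Pairs with CG² = 3/5: (-1,1/2): −√(3/5)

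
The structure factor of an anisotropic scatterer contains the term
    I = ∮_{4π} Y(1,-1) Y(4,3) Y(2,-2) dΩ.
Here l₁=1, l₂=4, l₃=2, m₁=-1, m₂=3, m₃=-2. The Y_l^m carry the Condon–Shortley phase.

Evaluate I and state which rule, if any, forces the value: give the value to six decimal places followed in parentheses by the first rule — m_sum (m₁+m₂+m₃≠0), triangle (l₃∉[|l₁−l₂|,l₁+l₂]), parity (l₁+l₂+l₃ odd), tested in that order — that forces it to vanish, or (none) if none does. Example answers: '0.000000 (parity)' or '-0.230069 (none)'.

0.000000 (triangle)

l₃=2 ∉ [3,5] — triangle fails ⇒ I = 0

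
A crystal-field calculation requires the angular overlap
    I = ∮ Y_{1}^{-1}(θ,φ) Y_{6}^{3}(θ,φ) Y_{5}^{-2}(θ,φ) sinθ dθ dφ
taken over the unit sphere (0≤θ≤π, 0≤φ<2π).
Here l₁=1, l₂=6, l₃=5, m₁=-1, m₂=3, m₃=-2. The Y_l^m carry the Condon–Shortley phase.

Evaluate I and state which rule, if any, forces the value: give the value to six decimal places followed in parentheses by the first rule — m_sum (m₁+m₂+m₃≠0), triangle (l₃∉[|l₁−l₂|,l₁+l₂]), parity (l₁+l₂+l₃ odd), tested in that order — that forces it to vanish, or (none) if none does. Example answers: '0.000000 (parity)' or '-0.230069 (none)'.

-0.245154 (none)

m-sum 0 ✓  L=12 even ✓  5≤5≤7 ✓
Π(2lᵢ+1) = 3×13×11 = 429
triangle coeff Δ(1,6,5) = 1/858
Σ_t [1,1]: t=1:−1/14400 = -1/14400
(3j)²=6/143 [(1 6 5; 0 0 0)], sign=+1
Σ_t [2,2]: t=2:+1/60480 = 1/60480
(3j)²=6/143 [(1 6 5; -1 3 -2)], sign=-1
⇒ 4πI² = 108/143
I = (-1)√(108/143/(4π)) = -0.24515397
No selection rule forces the value: the integral is nonzero (none).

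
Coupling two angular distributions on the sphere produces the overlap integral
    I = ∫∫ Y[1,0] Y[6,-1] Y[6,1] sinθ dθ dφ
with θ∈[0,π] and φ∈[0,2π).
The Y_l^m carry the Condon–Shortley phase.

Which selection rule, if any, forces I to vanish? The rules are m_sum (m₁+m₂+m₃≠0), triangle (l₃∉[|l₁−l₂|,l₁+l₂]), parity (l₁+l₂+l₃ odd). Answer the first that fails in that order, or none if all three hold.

parity

m₁+m₂+m₃ = 0 − 1 + 1 = 0  ✓
triangle: |1−6|=5 ≤ l₃=6 ≤ 1+6=7  ✓
parity: l₁+l₂+l₃ = 13 is odd  ✗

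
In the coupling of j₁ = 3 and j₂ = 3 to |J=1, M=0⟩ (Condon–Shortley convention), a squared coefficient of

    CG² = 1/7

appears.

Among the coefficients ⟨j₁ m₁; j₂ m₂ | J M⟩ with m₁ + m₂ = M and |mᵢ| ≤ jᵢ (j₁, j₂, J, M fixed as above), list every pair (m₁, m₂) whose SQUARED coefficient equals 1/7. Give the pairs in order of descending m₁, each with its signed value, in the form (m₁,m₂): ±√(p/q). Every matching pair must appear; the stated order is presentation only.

(2,-2): −√(1/7); (-2,2): +√(1/7)

Admissible pairs with m₁+m₂ = M = 0: (-3,3), (-2,2), (-1,1), (0,0), (1,-1), (2,-2), (3,-3)
  (m₁,m₂)=(3,-3): CG² = 9/28, CG = +√(9/28)
  (m₁,m₂)=(2,-2): CG² = 1/7, CG = −√(1/7)   ← matches the target
  (m₁,m₂)=(1,-1): CG² = 1/28, CG = +√(1/28)
  (m₁,m₂)=(0,0): CG² = 0/1, CG = 0
  (m₁,m₂)=(-1,1): CG² = 1/28, CG = −√(1/28)
  (m₁,m₂)=(-2,2): CG² = 1/7, CG = +√(1/7)   ← matches the target
  (m₁,m₂)=(-3,3): CG² = 9/28, CG = −√(9/28)
Pairs with CG² = 1/7: (2,-2): −√(1/7); (-2,2): +√(1/7)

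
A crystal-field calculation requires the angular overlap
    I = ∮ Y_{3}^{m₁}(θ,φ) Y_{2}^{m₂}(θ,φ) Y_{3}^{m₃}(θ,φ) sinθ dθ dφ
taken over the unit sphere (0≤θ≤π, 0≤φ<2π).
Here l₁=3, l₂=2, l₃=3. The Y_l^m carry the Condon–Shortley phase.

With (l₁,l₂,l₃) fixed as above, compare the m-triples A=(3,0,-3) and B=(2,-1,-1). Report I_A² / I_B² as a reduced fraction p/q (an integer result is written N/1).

Same 3,2,3: normalisation and zero-m 3j drop out of the ratio.
A: Δ: 2! 4! 2! / 9! → 1/3780; sum: t=0:+1/96 = 1/96; 3j²(3 2 3; 3 0 -3) = Δ·Π!·Σ² = 5/84  (sign +1)
B: Δ: 2! 4! 2! / 9! → 1/3780; sum: t=0:+1/12 t=1:−1/48 = 1/16; 3j²(3 2 3; 2 -1 -1) = Δ·Π!·Σ² = 1/28  (sign +1)
I_A²/I_B² = (5/84)/(1/28) = 5/3

5/3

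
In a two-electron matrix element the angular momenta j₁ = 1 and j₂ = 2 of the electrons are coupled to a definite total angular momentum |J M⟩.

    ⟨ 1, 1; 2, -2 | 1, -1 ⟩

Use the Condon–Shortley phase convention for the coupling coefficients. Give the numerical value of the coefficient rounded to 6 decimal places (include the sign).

j₁+j₂−J=2  J+j₁−j₂=0  J−j₁+j₂=2  j₁+j₂+J+1=5
(j₁±m₁, j₂±m₂, J±M) = (2,0,0,4,0,2)
P² = 48/5
sum k=0..0:
  [0] +1/4 = 1/4
S = 1/4
C² = P²·S² = 3/5 ; C = +0.774597

+√(3/5) ≈ +0.774597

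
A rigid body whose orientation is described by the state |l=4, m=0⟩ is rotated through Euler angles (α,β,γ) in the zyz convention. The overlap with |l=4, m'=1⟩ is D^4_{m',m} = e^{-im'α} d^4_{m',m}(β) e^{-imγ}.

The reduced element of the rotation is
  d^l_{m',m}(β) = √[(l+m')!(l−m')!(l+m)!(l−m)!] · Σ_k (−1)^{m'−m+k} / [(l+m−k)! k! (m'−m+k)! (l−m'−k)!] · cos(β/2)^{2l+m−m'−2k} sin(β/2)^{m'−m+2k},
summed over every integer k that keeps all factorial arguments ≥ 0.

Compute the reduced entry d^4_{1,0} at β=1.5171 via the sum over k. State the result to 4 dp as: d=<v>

d^4_{1,0}(β=1.5171) via the finite sum:
c=cos(1.517100/2)=0.725834, s=sin(1.517100/2)=0.687870; N=√[120·6·24·24]=643.987578
Admissible k: 0..3 (factorial args all ≥0)
  k=0: (−1)^1·643.9876/(144)·0.7258^7·0.6879^1 = -0.326500
  k=1: (−1)^2·643.9876/(24)·0.7258^5·0.6879^3 = +1.759430
  k=2: (−1)^3·643.9876/(24)·0.7258^3·0.6879^5 = -1.580190
  k=3: (−1)^4·643.9876/(144)·0.7258^1·0.6879^7 = +0.236535
d^4_{1,0}(1.5171) = -0.326500 +1.759430 -1.580190 +0.236535 = +0.089274

d=0.0893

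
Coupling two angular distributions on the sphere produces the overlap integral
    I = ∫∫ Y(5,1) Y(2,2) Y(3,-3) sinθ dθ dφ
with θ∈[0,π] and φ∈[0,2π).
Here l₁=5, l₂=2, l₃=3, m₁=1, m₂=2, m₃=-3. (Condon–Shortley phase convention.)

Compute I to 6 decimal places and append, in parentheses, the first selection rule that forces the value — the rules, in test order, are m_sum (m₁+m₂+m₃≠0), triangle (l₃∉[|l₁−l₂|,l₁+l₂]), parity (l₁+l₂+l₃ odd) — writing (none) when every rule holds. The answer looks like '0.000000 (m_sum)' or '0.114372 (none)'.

Rules hold: Σm=0, L=10 even, 3≤3≤7.
N = 11·5·7 = 385
Δ = 4!·6!·0!/11! = 1/2310
Racah Σ t=2..2: t=2:+1/144 = 1/144
⇒ 3j(5 2 3; 0 0 0)² = 10/231, sgn -1
Racah Σ t=4..4: t=4:+1/17280 = 1/17280
⇒ 3j(5 2 3; 1 2 -3)² = 1/2310, sgn +1
4πI² = N·(3j₀)²·(3jₘ)² = 5/693
I = -1·√(0.00721501/4π) = -0.02396147
No selection rule forces the value: the integral is nonzero (none).

-0.023961 (none)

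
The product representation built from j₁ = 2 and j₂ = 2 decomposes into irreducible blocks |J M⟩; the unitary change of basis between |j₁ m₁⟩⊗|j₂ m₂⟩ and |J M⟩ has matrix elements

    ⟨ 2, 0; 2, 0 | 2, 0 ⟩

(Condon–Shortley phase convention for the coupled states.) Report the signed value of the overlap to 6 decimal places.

−√(2/7) ≈ -0.534522

triangle: 2!×2!×2!/7! = 8/5040
(j±m)!: 2!×2!×2!×2!×2!×2! = 64
prefactor² = (2J+1)×Δ×N² = 32/63
  k=0: +1/(0!×2!×2!×2!×0!×0!) = 1/8
  k=1: −1/(1!×1!×1!×1!×1!×1!) = -1
  k=2: +1/(2!×0!×0!×0!×2!×2!) = 1/8
Σ = -3/4  ⇒  CG² = 32/63×(-3/4)² = 2/7
CG = −√(2/7) = -0.534522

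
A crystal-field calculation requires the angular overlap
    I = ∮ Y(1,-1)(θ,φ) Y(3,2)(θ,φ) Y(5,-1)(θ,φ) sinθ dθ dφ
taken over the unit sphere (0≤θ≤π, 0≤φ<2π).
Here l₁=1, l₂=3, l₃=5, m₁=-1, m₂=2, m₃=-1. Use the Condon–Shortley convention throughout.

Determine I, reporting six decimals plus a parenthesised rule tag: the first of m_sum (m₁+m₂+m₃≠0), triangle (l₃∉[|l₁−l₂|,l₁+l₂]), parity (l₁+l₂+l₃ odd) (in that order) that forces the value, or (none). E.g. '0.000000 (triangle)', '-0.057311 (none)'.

0.000000 (triangle)

|1−3|≤5≤1+3 violated ⇒ I = 0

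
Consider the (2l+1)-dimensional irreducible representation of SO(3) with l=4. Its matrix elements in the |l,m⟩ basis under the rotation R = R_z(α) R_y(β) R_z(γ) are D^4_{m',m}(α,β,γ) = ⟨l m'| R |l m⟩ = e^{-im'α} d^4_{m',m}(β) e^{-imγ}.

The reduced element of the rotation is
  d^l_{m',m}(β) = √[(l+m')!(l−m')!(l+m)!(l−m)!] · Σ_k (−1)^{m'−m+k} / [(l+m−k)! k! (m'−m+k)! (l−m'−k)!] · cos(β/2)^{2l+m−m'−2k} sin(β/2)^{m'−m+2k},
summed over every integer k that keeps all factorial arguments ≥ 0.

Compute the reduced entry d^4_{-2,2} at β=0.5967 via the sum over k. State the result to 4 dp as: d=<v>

d^4_{-2,2}(β=0.5967) via the finite sum:
With c≡cos(β/2)=0.955823 and s≡sin(β/2)=0.293943, N=[2·720·720·2]^{1/2}=1440.000000
The bounds max(0,m−m')=4 and min(l+m,l−m')=6 give 3 terms
  k=4: (−1)^0·1440.0000/(96)·0.9558^4·0.2939^4 = +0.093467
  k=5: (−1)^1·1440.0000/(120)·0.9558^2·0.2939^6 = -0.007072
  k=6: (−1)^2·1440.0000/(1440)·0.9558^0·0.2939^8 = +0.000056
d^4_{-2,2}(0.5967) = +0.093467 -0.007072 +0.000056 = +0.086451

d=0.0865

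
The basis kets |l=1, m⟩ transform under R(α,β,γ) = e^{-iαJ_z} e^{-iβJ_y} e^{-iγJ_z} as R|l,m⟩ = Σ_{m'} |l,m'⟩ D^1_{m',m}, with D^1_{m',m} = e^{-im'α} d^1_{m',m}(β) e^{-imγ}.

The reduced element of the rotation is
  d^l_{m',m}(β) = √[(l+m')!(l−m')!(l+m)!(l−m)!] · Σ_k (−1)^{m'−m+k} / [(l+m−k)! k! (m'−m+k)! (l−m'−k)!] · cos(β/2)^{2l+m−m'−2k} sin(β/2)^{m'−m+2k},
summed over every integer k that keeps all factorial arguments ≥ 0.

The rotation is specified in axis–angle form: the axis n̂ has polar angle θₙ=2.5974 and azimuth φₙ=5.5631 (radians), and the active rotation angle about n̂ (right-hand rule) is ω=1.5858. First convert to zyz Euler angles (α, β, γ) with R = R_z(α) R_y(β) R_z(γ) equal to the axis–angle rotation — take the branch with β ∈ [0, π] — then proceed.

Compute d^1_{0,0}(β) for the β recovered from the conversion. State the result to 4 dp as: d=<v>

d=0.7279

Axis–angle → zyz. n̂ = (sinθₙcosφₙ, sinθₙsinφₙ, cosθₙ) = (+0.389201, -0.341415, -0.855546), ω = 1.5858.
R = I cosω + sinω [n̂]ₓ + (1−cosω) n̂n̂ᵀ gives
  R = [+0.138747, +0.720577, -0.679352; -0.990322, +0.103310, -0.092679; +0.003401, +0.685636, +0.727937]
β = atan2(√(R₁₃²+R₂₃²), R₃₃) = 0.755488; α = atan2(R₂₃, R₁₃) mod 2π = 3.277179; γ = atan2(R₃₂, −R₃₁) mod 2π = 1.575757
d^1_{0,0}(β=0.7555) via the finite sum:
c=cos(0.755488/2)=0.929499, s=sin(0.755488/2)=0.368825; N=√[1·1·1·1]=1.000000
k∈{0,1} keeps every argument non-negative
  k=0: (−1)^0·1.0000/(1)·0.9295^2·0.3688^0 = +0.863968
  k=1: (−1)^1·1.0000/(1)·0.9295^0·0.3688^2 = -0.136032
d^1_{0,0}(0.7555) = +0.863968 -0.136032 = +0.727937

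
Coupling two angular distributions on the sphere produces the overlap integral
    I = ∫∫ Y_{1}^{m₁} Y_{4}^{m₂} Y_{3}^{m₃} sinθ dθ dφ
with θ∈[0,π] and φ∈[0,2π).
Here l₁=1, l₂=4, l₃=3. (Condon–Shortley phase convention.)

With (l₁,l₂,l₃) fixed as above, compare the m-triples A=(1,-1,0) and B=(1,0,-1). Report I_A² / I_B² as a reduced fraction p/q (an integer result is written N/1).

5/3

Same 1,4,3: normalisation and zero-m 3j drop out of the ratio.
A: Δ: 2! 0! 6! / 9! → 1/252; sum: t=0:+1/72 = 1/72; 3j²(1 4 3; 1 -1 0) = Δ·Π!·Σ² = 5/126  (sign -1)
B: Δ: 2! 0! 6! / 9! → 1/252; sum: t=0:+1/96 = 1/96; 3j²(1 4 3; 1 0 -1) = Δ·Π!·Σ² = 1/42  (sign +1)
I_A²/I_B² = (5/126)/(1/42) = 5/3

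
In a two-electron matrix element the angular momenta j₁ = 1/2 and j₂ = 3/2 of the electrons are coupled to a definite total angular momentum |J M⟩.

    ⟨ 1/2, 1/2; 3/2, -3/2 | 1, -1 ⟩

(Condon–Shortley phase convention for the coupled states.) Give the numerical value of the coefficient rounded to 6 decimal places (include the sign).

+√(3/4) = +0.866025

j₁+j₂−J=1  J+j₁−j₂=0  J−j₁+j₂=2  j₁+j₂+J+1=4
(j₁±m₁, j₂±m₂, J±M) = (1,0,0,3,0,2)
P² = 3
sum k=0..0:
  [0] +1/2 = 1/2
S = 1/2
C² = P²·S² = 3/4 ; C = +0.866025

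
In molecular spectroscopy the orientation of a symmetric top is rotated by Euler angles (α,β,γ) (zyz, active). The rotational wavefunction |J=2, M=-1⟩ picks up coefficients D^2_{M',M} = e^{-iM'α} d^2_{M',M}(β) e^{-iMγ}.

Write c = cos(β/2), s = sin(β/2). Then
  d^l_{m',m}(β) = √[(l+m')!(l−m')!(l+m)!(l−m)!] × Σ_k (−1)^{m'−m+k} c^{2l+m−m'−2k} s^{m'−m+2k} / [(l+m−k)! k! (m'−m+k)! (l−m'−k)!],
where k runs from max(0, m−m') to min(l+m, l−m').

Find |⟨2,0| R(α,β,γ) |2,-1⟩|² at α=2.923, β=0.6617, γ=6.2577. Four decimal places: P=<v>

D^2_{0,-1}(2.9230,0.6617,6.2577) = e^{-i·0·2.9230}·d^2_{0,-1}(0.6617)·e^{-i·-1·6.2577}. Compute d first:
Half-angle: c=0.945767, s=0.324847. N=√(2·2·1·6)=4.898979
k∈{0,1} keeps every argument non-negative
  k=0: (−1)^1·4.8990/(2)·0.9458^3·0.3248^1 = -0.673142
  k=1: (−1)^2·4.8990/(2)·0.9458^1·0.3248^3 = +0.079414
d^2_{0,-1}(0.6617) = -0.673142 +0.079414 = -0.593728
|D^2_{0,-1}|² = |d^2_{0,-1}(β)|² = (-0.593728)² = 0.352513 (the z-rotation phases have unit modulus)

P=0.3525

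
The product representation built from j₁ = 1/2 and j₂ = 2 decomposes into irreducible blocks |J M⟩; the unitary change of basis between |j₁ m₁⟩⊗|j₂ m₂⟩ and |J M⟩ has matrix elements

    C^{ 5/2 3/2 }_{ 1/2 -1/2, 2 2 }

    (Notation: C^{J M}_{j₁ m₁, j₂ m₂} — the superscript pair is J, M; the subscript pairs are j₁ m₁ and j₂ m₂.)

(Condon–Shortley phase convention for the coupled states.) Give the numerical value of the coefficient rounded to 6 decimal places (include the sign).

j₁+j₂−J=0  J+j₁−j₂=1  J−j₁+j₂=4  j₁+j₂+J+1=6
(j₁±m₁, j₂±m₂, J±M) = (0,1,4,0,4,1)
P² = 576/5
sum k=0..0:
  [0] +1/24 = 1/24
S = 1/24
C² = P²·S² = 1/5 ; C = +0.447214

+√(1/5) = +0.447214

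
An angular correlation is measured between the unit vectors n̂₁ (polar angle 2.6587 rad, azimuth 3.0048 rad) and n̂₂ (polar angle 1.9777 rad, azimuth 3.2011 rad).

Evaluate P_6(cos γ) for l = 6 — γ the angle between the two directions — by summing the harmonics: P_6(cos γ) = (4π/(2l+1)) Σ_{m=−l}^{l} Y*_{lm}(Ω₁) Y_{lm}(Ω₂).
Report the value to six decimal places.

Expand P_6 via completeness: Σ_{m} conj(Y_{6,m}) at Ω₁ times Y_{6,m} at Ω₂ —
  m=-6: (0.00330 - 0.00354j) × (0.27151 - 0.10128j) = 0.00054 - 0.00130j  (running Σ = 0.00054 - 0.00130j)
  m=-5: (0.02480 - 0.02022j) × (0.41360 - 0.12683j) = 0.00769 - 0.01151j  (running Σ = 0.00823 - 0.01280j)
  m=-4: (0.10805 - 0.06583j) × (0.17829 - 0.04326j) = 0.01642 - 0.01641j  (running Σ = 0.02465 - 0.02921j)
  m=-3: (0.29809 - 0.12969j) × (-0.25093 + 0.04528j) = -0.06893 + 0.04604j  (running Σ = -0.04428 + 0.01683j)
  m=-2: (0.48578 - 0.13632j) × (-0.27540 + 0.03293j) = -0.12929 + 0.05354j  (running Σ = -0.17358 + 0.07037j)
  m=-1: (0.29742 - 0.04094j) × (0.16601 - 0.00989j) = 0.04897 - 0.00974j  (running Σ = -0.12461 + 0.06063j)
  m=0: (-0.31566 + 0.00000j) × (0.29280 + 0.00000j) = -0.09243 + 0.00000j  (running Σ = -0.21703 + 0.06063j)
  m=1: (-0.29742 - 0.04094j) × (-0.16601 - 0.00989j) = 0.04897 + 0.00974j  (running Σ = -0.16806 + 0.07037j)
  m=2: (0.48578 + 0.13632j) × (-0.27540 - 0.03293j) = -0.12929 - 0.05354j  (running Σ = -0.29736 + 0.01683j)
  m=3: (-0.29809 - 0.12969j) × (0.25093 + 0.04528j) = -0.06893 - 0.04604j  (running Σ = -0.36629 - 0.02921j)
  m=4: (0.10805 + 0.06583j) × (0.17829 + 0.04326j) = 0.01642 + 0.01641j  (running Σ = -0.34987 - 0.01280j)
  m=5: (-0.02480 - 0.02022j) × (-0.41360 - 0.12683j) = 0.00769 + 0.01151j  (running Σ = -0.34218 - 0.00130j)
  m=6: (0.00330 + 0.00354j) × (0.27151 + 0.10128j) = 0.00054 + 0.00130j  (running Σ = -0.34164 + 0.00000j)
Total Σ_m = -0.34164 + 0.00000j. Multiply by 0.966644: -0.33024 + 0.00000j. P_6(cos γ) = -0.330243

-0.330243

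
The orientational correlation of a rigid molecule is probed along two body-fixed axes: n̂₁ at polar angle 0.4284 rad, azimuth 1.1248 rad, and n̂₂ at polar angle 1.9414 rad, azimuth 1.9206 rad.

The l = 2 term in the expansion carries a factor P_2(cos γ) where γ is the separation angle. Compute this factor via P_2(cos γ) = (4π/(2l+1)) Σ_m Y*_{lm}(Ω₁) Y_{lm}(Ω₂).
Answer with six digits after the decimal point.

Addition theorem: P_2(cos γ) = (4π/5) Σ_m Y*_{lm}(Ω₁) Y_{lm}(Ω₂), m = −2…2:
  m=-2: (-0.04185 + 0.05188j) × (-0.25677 + 0.21610j) = -0.00047 - 0.02237j  (running Σ = -0.00047 - 0.02237j)
  m=-1: (0.12592 + 0.26337j) × (0.08938 + 0.24501j) = -0.05327 + 0.05439j  (running Σ = -0.05374 + 0.03203j)
  m=0: (0.46750 + 0.00000j) × (-0.19128 + 0.00000j) = -0.08942 + 0.00000j  (running Σ = -0.14316 + 0.03203j)
  m=1: (-0.12592 + 0.26337j) × (-0.08938 + 0.24501j) = -0.05327 - 0.05439j  (running Σ = -0.19644 - 0.02237j)
  m=2: (-0.04185 - 0.05188j) × (-0.25677 - 0.21610j) = -0.00047 + 0.02237j  (running Σ = -0.19690 + 0.00000j)
Σ over m = -0.19690 + 0.00000j; ×(4π/5) → -0.49486 + 0.00000j. Real part: -0.494865

-0.494865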